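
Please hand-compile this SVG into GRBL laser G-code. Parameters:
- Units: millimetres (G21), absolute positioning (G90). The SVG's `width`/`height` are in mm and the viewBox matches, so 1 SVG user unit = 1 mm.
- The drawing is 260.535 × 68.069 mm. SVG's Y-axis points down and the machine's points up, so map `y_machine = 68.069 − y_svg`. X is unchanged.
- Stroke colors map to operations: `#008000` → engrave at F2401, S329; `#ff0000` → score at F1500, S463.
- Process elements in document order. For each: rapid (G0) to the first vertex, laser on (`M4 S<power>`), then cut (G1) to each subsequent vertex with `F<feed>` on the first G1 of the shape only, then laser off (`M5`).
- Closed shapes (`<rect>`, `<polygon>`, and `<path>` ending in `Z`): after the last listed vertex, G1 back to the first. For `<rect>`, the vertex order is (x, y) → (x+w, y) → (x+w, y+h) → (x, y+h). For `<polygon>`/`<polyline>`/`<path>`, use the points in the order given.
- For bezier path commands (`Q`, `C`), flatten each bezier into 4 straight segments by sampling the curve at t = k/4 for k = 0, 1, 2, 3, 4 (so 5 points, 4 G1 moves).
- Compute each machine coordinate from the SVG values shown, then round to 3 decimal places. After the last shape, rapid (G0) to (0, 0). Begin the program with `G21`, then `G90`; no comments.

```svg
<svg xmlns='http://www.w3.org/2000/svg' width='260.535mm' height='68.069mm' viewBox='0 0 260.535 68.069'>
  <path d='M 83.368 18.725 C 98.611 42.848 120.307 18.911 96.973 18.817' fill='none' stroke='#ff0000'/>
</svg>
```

Since the viewBox matches the mm dimensions, user units are millimetres directly. The only transform is the Y-flip y_m = 68.069 − y_svg.

Shape 1 is a cubic bezier drawn with `<path>`. Its stroke #ff0000 means score at S463, F1500. After flipping Y the toolpath is (83.368,49.344) → (95.206,39.140) → (104.637,40.217) → (106.835,45.834) → (96.973,49.252).

G21
G90
G0 X83.368 Y49.344
M4 S463
G1 X95.206 Y39.140 F1500
G1 X104.637 Y40.217
G1 X106.835 Y45.834
G1 X96.973 Y49.252
M5
G0 X0.000 Y0.000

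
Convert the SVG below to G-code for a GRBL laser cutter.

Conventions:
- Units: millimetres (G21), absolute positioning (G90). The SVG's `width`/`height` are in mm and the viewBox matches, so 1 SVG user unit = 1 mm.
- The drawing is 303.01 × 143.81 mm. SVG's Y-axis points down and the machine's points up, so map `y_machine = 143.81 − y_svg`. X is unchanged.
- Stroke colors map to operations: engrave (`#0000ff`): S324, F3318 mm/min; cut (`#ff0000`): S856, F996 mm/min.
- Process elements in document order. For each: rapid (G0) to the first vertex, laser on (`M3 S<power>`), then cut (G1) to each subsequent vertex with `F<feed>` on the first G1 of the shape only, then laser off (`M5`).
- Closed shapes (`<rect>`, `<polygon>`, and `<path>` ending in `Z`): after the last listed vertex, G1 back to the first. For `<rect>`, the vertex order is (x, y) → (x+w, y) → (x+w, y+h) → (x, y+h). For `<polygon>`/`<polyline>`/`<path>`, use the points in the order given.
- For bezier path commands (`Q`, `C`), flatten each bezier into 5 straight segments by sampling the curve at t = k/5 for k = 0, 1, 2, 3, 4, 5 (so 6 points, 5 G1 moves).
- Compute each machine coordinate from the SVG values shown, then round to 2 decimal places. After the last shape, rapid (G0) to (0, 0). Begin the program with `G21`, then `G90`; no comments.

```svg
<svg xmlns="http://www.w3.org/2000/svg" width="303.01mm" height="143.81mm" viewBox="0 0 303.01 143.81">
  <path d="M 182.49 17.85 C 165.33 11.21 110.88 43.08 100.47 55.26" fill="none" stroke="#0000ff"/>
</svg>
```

1 u = 1 mm; y_m = 143.81 − y.

[1] `<path>` cubic bezier, #0000ff→engrave S324 F3318: (182.49,125.96) → (168.37,125.79) → (149.20,119.17) → (128.90,108.89) → (111.35,97.76) → (100.47,88.55)

G21
G90
G0 X182.49 Y125.96
M3 S324
G1 X168.37 Y125.79 F3318
G1 X149.20 Y119.17
G1 X128.90 Y108.89
G1 X111.35 Y97.76
G1 X100.47 Y88.55
M5
G0 X0.00 Y0.00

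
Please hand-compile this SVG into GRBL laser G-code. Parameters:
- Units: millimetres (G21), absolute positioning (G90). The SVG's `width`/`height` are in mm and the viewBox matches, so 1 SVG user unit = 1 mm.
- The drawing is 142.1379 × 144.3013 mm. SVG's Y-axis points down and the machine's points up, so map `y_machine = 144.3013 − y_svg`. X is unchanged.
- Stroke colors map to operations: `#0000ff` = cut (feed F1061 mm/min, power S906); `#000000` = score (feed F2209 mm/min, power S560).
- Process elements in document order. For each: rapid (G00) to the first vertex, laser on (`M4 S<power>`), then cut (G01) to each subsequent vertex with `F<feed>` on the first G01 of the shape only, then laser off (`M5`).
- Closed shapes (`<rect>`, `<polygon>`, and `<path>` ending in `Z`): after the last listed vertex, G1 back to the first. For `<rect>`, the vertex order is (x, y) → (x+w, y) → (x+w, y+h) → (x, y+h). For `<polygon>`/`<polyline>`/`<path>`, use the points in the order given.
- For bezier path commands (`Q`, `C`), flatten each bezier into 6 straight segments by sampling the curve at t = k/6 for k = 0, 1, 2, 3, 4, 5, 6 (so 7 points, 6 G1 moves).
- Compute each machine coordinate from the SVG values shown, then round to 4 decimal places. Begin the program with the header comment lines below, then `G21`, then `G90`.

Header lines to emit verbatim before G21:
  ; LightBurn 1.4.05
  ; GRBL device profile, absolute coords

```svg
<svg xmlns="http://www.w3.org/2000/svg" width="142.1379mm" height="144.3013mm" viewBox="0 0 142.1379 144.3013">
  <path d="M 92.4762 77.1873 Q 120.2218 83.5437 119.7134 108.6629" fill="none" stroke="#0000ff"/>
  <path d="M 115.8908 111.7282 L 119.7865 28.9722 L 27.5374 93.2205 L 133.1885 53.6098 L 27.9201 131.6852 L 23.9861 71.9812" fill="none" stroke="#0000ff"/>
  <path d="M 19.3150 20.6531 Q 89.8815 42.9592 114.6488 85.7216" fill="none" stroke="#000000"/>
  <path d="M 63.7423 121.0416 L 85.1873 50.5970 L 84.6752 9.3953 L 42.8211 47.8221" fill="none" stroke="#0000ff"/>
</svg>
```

Since the viewBox matches the mm dimensions, user units are millimetres directly. The only transform is the Y-flip y_m = 144.3013 − y_svg.

Shape 1 is a quadratic bezier drawn with `<path>`. Its stroke #0000ff means cut at S906, F1061. After flipping Y the toolpath is (92.4762,67.1140) → (100.9399,64.4740) → (107.8339,60.7916) → (113.1583,56.0669) → (116.9130,50.2998) → (119.0980,43.4903) → (119.7134,35.6384).

Shape 2 is a open polyline drawn with `<path>`. Its stroke #0000ff means cut at S906, F1061. After flipping Y the toolpath is (115.8908,32.5731) → (119.7865,115.3291) → (27.5374,51.0808) → (133.1885,90.6915) → (27.9201,12.6161) → (23.9861,72.3201).

Shape 3 is a quadratic bezier drawn with `<path>`. Its stroke #000000 means score at S560, F2209. After flipping Y the toolpath is (19.3150,123.6482) → (41.5650,115.6446) → (61.2705,106.5045) → (78.4317,96.2280) → (93.0485,84.8150) → (105.1208,72.2656) → (114.6488,58.5797).

Shape 4 is a open polyline drawn with `<path>`. Its stroke #0000ff means cut at S906, F1061. After flipping Y the toolpath is (63.7423,23.2597) → (85.1873,93.7043) → (84.6752,134.9060) → (42.8211,96.4792).

; LightBurn 1.4.05
; GRBL device profile, absolute coords
G21
G90
G00 X92.4762 Y67.1140
M4 S906
G01 X100.9399 Y64.4740 F1061
G01 X107.8339 Y60.7916
G01 X113.1583 Y56.0669
G01 X116.9130 Y50.2998
G01 X119.0980 Y43.4903
G01 X119.7134 Y35.6384
M5
G00 X115.8908 Y32.5731
M4 S906
G01 X119.7865 Y115.3291 F1061
G01 X27.5374 Y51.0808
G01 X133.1885 Y90.6915
G01 X27.9201 Y12.6161
G01 X23.9861 Y72.3201
M5
G00 X19.3150 Y123.6482
M4 S560
G01 X41.5650 Y115.6446 F2209
G01 X61.2705 Y106.5045
G01 X78.4317 Y96.2280
G01 X93.0485 Y84.8150
G01 X105.1208 Y72.2656
G01 X114.6488 Y58.5797
M5
G00 X63.7423 Y23.2597
M4 S906
G01 X85.1873 Y93.7043 F1061
G01 X84.6752 Y134.9060
G01 X42.8211 Y96.4792
M5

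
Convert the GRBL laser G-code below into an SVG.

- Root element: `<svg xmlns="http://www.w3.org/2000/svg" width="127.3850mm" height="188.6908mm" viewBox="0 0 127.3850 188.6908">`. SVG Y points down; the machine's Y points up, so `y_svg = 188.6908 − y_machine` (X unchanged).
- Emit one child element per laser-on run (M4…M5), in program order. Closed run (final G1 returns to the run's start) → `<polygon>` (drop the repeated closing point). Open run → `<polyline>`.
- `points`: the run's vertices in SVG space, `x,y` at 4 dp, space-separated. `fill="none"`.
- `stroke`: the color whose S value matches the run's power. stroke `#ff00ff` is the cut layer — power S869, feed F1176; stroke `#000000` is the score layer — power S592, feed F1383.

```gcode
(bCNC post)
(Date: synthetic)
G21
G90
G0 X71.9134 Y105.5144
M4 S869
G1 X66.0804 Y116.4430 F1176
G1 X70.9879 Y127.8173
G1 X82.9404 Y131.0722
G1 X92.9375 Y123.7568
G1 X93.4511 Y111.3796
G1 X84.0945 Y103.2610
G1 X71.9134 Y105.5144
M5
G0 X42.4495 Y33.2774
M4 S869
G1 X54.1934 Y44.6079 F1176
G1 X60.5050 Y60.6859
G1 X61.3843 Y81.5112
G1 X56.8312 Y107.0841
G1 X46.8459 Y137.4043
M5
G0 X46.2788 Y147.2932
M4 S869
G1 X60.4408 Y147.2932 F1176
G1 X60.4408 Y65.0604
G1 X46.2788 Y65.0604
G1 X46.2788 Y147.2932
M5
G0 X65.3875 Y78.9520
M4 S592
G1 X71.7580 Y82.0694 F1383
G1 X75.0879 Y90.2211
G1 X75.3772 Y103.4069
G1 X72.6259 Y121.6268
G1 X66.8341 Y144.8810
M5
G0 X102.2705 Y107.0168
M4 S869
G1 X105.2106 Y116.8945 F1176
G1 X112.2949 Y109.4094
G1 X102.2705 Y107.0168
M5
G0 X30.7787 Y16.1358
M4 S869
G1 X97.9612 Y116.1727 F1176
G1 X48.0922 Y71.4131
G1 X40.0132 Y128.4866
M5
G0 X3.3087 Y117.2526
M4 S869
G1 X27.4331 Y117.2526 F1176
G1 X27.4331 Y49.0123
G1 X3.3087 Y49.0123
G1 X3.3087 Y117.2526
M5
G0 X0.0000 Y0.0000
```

<svg xmlns="http://www.w3.org/2000/svg" width="127.3850mm" height="188.6908mm" viewBox="0 0 127.3850 188.6908">
  <polygon points="71.9134,83.1764 66.0804,72.2478 70.9879,60.8735 82.9404,57.6186 92.9375,64.9340 93.4511,77.3112 84.0945,85.4298" fill="none" stroke="#ff00ff"/>
  <polyline points="42.4495,155.4134 54.1934,144.0829 60.5050,128.0049 61.3843,107.1796 56.8312,81.6067 46.8459,51.2865" fill="none" stroke="#ff00ff"/>
  <polygon points="46.2788,41.3976 60.4408,41.3976 60.4408,123.6304 46.2788,123.6304" fill="none" stroke="#ff00ff"/>
  <polyline points="65.3875,109.7388 71.7580,106.6214 75.0879,98.4697 75.3772,85.2839 72.6259,67.0640 66.8341,43.8098" fill="none" stroke="#000000"/>
  <polygon points="102.2705,81.6740 105.2106,71.7963 112.2949,79.2814" fill="none" stroke="#ff00ff"/>
  <polyline points="30.7787,172.5550 97.9612,72.5181 48.0922,117.2777 40.0132,60.2042" fill="none" stroke="#ff00ff"/>
  <polygon points="3.3087,71.4382 27.4331,71.4382 27.4331,139.6785 3.3087,139.6785" fill="none" stroke="#ff00ff"/>
</svg>

y_svg = 188.6908 − y_m.

[1] S869→`#ff00ff` (cut); closed run; points: 71.9134,83.1764 66.0804,72.2478 70.9879,60.8735 82.9404,57.6186 92.9375,64.9340 93.4511,77.3112 84.0945,85.4298

[2] S869→`#ff00ff` (cut); open run; points: 42.4495,155.4134 54.1934,144.0829 60.5050,128.0049 61.3843,107.1796 56.8312,81.6067 46.8459,51.2865

[3] S869→`#ff00ff` (cut); closed run; points: 46.2788,41.3976 60.4408,41.3976 60.4408,123.6304 46.2788,123.6304

[4] S592→`#000000` (score); open run; points: 65.3875,109.7388 71.7580,106.6214 75.0879,98.4697 75.3772,85.2839 72.6259,67.0640 66.8341,43.8098

[5] S869→`#ff00ff` (cut); closed run; points: 102.2705,81.6740 105.2106,71.7963 112.2949,79.2814

[6] S869→`#ff00ff` (cut); open run; points: 30.7787,172.5550 97.9612,72.5181 48.0922,117.2777 40.0132,60.2042

[7] S869→`#ff00ff` (cut); closed run; points: 3.3087,71.4382 27.4331,71.4382 27.4331,139.6785 3.3087,139.6785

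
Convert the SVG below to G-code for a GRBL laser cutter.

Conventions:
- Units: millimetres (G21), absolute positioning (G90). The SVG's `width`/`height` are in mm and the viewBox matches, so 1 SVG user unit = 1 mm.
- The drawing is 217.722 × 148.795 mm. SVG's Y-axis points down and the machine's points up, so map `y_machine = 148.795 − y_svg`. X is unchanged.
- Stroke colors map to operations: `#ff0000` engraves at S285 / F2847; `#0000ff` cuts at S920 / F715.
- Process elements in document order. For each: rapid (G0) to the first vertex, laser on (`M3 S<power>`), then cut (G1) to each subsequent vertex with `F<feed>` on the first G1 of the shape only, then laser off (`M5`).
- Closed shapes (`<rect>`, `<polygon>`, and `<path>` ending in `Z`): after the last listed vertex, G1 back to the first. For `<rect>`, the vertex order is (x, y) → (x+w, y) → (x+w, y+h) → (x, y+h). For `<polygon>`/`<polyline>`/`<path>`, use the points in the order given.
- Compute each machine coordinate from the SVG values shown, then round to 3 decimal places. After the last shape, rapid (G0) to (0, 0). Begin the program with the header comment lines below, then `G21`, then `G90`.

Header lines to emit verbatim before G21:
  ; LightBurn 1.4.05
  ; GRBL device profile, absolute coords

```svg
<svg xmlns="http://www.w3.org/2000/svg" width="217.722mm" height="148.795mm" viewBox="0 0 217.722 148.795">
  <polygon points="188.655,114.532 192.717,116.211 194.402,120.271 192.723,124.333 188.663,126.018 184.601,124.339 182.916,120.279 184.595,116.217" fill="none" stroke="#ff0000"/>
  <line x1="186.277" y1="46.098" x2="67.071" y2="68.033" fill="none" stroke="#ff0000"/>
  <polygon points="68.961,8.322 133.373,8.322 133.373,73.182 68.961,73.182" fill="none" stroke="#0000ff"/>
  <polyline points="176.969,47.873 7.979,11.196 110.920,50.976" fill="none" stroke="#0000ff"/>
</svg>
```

viewBox `0 0 217.722 148.795` with mm width/height → 1 unit = 1 mm. Flip: y_m = 148.795 − y_svg.

**Shape 1** — `<polygon>` regular polygon, stroke `#ff0000` → engrave (S285, F2847). Machine vertices: (188.655,34.263) → (192.717,32.584) → (194.402,28.524) → (192.723,24.462) → (188.663,22.777) → (184.601,24.456) → (182.916,28.516) → (184.595,32.578) → (188.655,34.263). Closed: final G1 returns to the first vertex.

**Shape 2** — `<line>` line segment, stroke `#ff0000` → engrave (S285, F2847). Machine vertices: (186.277,102.697) → (67.071,80.762). Open path.

**Shape 3** — `<polygon>` rectangle, stroke `#0000ff` → cut (S920, F715). Machine vertices: (68.961,140.473) → (133.373,140.473) → (133.373,75.613) → (68.961,75.613) → (68.961,140.473). Closed: final G1 returns to the first vertex.

**Shape 4** — `<polyline>` open polyline, stroke `#0000ff` → cut (S920, F715). Machine vertices: (176.969,100.922) → (7.979,137.599) → (110.920,97.819). Open path.

; LightBurn 1.4.05
; GRBL device profile, absolute coords
G21
G90
G0 X188.655 Y34.263
M3 S285
G1 X192.717 Y32.584 F2847
G1 X194.402 Y28.524
G1 X192.723 Y24.462
G1 X188.663 Y22.777
G1 X184.601 Y24.456
G1 X182.916 Y28.516
G1 X184.595 Y32.578
G1 X188.655 Y34.263
M5
G0 X186.277 Y102.697
M3 S285
G1 X67.071 Y80.762 F2847
M5
G0 X68.961 Y140.473
M3 S920
G1 X133.373 Y140.473 F715
G1 X133.373 Y75.613
G1 X68.961 Y75.613
G1 X68.961 Y140.473
M5
G0 X176.969 Y100.922
M3 S920
G1 X7.979 Y137.599 F715
G1 X110.920 Y97.819
M5
G0 X0.000 Y0.000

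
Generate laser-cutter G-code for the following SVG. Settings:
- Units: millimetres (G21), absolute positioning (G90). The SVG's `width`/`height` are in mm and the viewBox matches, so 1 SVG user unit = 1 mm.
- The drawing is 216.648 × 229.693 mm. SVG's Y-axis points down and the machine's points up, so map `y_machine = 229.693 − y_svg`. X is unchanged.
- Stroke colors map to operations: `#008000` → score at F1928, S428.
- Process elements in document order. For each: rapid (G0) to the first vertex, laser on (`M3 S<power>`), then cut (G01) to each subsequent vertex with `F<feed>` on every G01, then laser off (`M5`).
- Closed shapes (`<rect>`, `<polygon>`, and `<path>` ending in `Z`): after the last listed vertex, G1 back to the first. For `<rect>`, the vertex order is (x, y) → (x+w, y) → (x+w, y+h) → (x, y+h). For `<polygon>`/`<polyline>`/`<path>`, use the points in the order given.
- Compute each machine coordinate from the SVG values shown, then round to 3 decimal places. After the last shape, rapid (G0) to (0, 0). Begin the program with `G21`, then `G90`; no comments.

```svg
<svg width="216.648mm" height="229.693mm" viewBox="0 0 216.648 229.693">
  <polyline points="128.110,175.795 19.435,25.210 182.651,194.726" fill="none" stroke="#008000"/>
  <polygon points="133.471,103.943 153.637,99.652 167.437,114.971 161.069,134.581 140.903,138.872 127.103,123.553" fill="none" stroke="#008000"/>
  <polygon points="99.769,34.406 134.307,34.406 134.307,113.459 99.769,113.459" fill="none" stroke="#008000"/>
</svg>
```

Since the viewBox matches the mm dimensions, user units are millimetres directly. The only transform is the Y-flip y_m = 229.693 − y_svg.

Shape 1 is a open polyline drawn with `<polyline>`. Its stroke #008000 means score at S428, F1928. After flipping Y the toolpath is (128.110,53.898) → (19.435,204.483) → (182.651,34.967).

Shape 2 is a regular polygon drawn with `<polygon>`. Its stroke #008000 means score at S428, F1928. After flipping Y the toolpath is (133.471,125.750) → (153.637,130.041) → (167.437,114.722) → (161.069,95.112) → (140.903,90.821) → (127.103,106.140) → (133.471,125.750), returning to the start.

Shape 3 is a rectangle drawn with `<polygon>`. Its stroke #008000 means score at S428, F1928. After flipping Y the toolpath is (99.769,195.287) → (134.307,195.287) → (134.307,116.234) → (99.769,116.234) → (99.769,195.287), returning to the start.

G21
G90
G0 X128.110 Y53.898
M3 S428
G01 X19.435 Y204.483 F1928
G01 X182.651 Y34.967 F1928
M5
G0 X133.471 Y125.750
M3 S428
G01 X153.637 Y130.041 F1928
G01 X167.437 Y114.722 F1928
G01 X161.069 Y95.112 F1928
G01 X140.903 Y90.821 F1928
G01 X127.103 Y106.140 F1928
G01 X133.471 Y125.750 F1928
M5
G0 X99.769 Y195.287
M3 S428
G01 X134.307 Y195.287 F1928
G01 X134.307 Y116.234 F1928
G01 X99.769 Y116.234 F1928
G01 X99.769 Y195.287 F1928
M5
G0 X0.000 Y0.000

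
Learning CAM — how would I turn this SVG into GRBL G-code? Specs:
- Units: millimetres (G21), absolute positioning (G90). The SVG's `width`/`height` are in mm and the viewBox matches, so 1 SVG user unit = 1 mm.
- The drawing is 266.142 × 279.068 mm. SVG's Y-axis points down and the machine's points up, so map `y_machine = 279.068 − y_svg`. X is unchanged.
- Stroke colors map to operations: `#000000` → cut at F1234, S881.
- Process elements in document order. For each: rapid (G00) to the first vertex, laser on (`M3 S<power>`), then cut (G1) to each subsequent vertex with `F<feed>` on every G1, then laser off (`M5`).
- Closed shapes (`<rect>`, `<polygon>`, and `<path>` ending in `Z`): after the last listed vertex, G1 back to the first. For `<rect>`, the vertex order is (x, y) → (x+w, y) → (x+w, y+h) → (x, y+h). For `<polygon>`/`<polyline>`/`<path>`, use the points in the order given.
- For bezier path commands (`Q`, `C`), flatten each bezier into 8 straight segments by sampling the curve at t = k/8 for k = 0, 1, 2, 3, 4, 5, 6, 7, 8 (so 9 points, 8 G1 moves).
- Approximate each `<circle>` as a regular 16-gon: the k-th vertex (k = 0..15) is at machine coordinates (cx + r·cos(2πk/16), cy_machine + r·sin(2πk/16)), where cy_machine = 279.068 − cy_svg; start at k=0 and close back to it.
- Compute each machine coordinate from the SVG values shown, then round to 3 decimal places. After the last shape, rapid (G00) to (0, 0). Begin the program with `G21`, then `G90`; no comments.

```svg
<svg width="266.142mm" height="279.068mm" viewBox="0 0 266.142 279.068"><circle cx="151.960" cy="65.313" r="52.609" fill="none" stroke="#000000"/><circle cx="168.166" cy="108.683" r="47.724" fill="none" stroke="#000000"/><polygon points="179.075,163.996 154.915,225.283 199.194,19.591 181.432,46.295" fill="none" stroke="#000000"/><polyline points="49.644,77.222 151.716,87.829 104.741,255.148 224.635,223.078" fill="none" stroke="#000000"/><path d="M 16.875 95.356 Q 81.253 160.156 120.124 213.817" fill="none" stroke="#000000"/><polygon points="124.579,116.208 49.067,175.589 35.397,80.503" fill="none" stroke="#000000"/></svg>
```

viewBox `0 0 266.142 279.068` with mm width/height → 1 unit = 1 mm. Flip: y_m = 279.068 − y_svg.

**Shape 1** — `<circle>` circle, stroke `#000000` → cut (S881, F1234). Machine vertices: (204.569,213.755) → (200.564,233.888) → (189.160,250.955) → (172.093,262.359) → (151.960,266.364) → (131.827,262.359) → (114.760,250.955) → (103.356,233.888) → (99.351,213.755) → (103.356,193.622) → (114.760,176.555) → (131.827,165.151) → (151.960,161.146) → (172.093,165.151) → (189.160,176.555) → (200.564,193.622) → (204.569,213.755). Closed: final G1 returns to the first vertex.

**Shape 2** — `<circle>` circle, stroke `#000000` → cut (S881, F1234). Machine vertices: (215.890,170.385) → (212.257,188.648) → (201.912,204.131) → (186.429,214.476) → (168.166,218.109) → (149.903,214.476) → (134.420,204.131) → (124.075,188.648) → (120.442,170.385) → (124.075,152.122) → (134.420,136.639) → (149.903,126.294) → (168.166,122.661) → (186.429,126.294) → (201.912,136.639) → (212.257,152.122) → (215.890,170.385). Closed: final G1 returns to the first vertex.

**Shape 3** — `<polygon>` closed polygon, stroke `#000000` → cut (S881, F1234). Machine vertices: (179.075,115.072) → (154.915,53.785) → (199.194,259.477) → (181.432,232.773) → (179.075,115.072). Closed: final G1 returns to the first vertex.

**Shape 4** — `<polyline>` open polyline, stroke `#000000` → cut (S881, F1234). Machine vertices: (49.644,201.846) → (151.716,191.239) → (104.741,23.920) → (224.635,55.990). Open path.

**Shape 5** — `<path>` quadratic bezier, stroke `#000000` → cut (S881, F1234). Control points (SVG): P0=(16.875,95.356), P1=(81.253,160.156), P2=(120.124,213.817); sampled at t=k/8. Machine vertices: (16.875,183.712) → (32.571,167.686) → (47.470,152.008) → (61.572,136.678) → (74.876,121.697) → (87.384,107.063) → (99.094,92.778) → (110.008,78.840) → (120.124,65.251). Open path.

**Shape 6** — `<polygon>` regular polygon, stroke `#000000` → cut (S881, F1234). Machine vertices: (124.579,162.860) → (49.067,103.479) → (35.397,198.565) → (124.579,162.860). Closed: final G1 returns to the first vertex.

G21
G90
G00 X204.569 Y213.755
M3 S881
G1 X200.564 Y233.888 F1234
G1 X189.160 Y250.955 F1234
G1 X172.093 Y262.359 F1234
G1 X151.960 Y266.364 F1234
G1 X131.827 Y262.359 F1234
G1 X114.760 Y250.955 F1234
G1 X103.356 Y233.888 F1234
G1 X99.351 Y213.755 F1234
G1 X103.356 Y193.622 F1234
G1 X114.760 Y176.555 F1234
G1 X131.827 Y165.151 F1234
G1 X151.960 Y161.146 F1234
G1 X172.093 Y165.151 F1234
G1 X189.160 Y176.555 F1234
G1 X200.564 Y193.622 F1234
G1 X204.569 Y213.755 F1234
M5
G00 X215.890 Y170.385
M3 S881
G1 X212.257 Y188.648 F1234
G1 X201.912 Y204.131 F1234
G1 X186.429 Y214.476 F1234
G1 X168.166 Y218.109 F1234
G1 X149.903 Y214.476 F1234
G1 X134.420 Y204.131 F1234
G1 X124.075 Y188.648 F1234
G1 X120.442 Y170.385 F1234
G1 X124.075 Y152.122 F1234
G1 X134.420 Y136.639 F1234
G1 X149.903 Y126.294 F1234
G1 X168.166 Y122.661 F1234
G1 X186.429 Y126.294 F1234
G1 X201.912 Y136.639 F1234
G1 X212.257 Y152.122 F1234
G1 X215.890 Y170.385 F1234
M5
G00 X179.075 Y115.072
M3 S881
G1 X154.915 Y53.785 F1234
G1 X199.194 Y259.477 F1234
G1 X181.432 Y232.773 F1234
G1 X179.075 Y115.072 F1234
M5
G00 X49.644 Y201.846
M3 S881
G1 X151.716 Y191.239 F1234
G1 X104.741 Y23.920 F1234
G1 X224.635 Y55.990 F1234
M5
G00 X16.875 Y183.712
M3 S881
G1 X32.571 Y167.686 F1234
G1 X47.470 Y152.008 F1234
G1 X61.572 Y136.678 F1234
G1 X74.876 Y121.697 F1234
G1 X87.384 Y107.063 F1234
G1 X99.094 Y92.778 F1234
G1 X110.008 Y78.840 F1234
G1 X120.124 Y65.251 F1234
M5
G00 X124.579 Y162.860
M3 S881
G1 X49.067 Y103.479 F1234
G1 X35.397 Y198.565 F1234
G1 X124.579 Y162.860 F1234
M5
G00 X0.000 Y0.000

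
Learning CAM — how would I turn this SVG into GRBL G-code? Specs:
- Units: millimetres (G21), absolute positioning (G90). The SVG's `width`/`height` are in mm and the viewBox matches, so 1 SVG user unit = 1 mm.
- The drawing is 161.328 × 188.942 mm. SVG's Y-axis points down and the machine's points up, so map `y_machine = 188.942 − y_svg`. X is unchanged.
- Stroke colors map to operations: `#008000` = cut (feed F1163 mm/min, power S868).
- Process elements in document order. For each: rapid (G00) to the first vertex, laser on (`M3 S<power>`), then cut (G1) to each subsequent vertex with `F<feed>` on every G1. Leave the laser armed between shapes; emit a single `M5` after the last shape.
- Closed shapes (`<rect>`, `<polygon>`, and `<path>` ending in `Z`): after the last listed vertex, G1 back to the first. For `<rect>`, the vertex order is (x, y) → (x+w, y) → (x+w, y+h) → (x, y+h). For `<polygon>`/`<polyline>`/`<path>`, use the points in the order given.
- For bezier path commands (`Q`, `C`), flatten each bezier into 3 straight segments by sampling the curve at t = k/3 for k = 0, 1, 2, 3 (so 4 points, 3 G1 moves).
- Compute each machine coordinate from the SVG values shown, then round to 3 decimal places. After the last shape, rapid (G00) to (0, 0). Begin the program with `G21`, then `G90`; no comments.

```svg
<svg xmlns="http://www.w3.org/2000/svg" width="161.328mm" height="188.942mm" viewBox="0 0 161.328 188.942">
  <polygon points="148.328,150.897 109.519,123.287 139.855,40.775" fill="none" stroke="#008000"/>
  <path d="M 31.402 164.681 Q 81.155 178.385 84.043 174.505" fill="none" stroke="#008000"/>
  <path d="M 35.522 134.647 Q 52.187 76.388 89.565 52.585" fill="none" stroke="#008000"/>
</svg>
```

G21
G90
G00 X148.328 Y38.045
M3 S868
G1 X109.519 Y65.655 F1163
G1 X139.855 Y148.167 F1163
G1 X148.328 Y38.045 F1163
G00 X31.402 Y24.261
M3 S868
G1 X59.363 Y17.079 F1163
G1 X76.910 Y13.804 F1163
G1 X84.043 Y14.437 F1163
G00 X35.522 Y54.295
M3 S868
G1 X48.933 Y89.306 F1163
G1 X66.948 Y116.660 F1163
G1 X89.565 Y136.357 F1163
M5
G00 X0.000 Y0.000

viewBox `0 0 161.328 188.942` with mm width/height → 1 unit = 1 mm. Flip: y_m = 188.942 − y_svg.

**Shape 1** — `<polygon>` closed polygon, stroke `#008000` → cut (S868, F1163). Machine vertices: (148.328,38.045) → (109.519,65.655) → (139.855,148.167) → (148.328,38.045). Closed: final G1 returns to the first vertex.

**Shape 2** — `<path>` quadratic bezier, stroke `#008000` → cut (S868, F1163). Control points (SVG): P0=(31.402,164.681), P1=(81.155,178.385), P2=(84.043,174.505); sampled at t=k/3. Machine vertices: (31.402,24.261) → (59.363,17.079) → (76.910,13.804) → (84.043,14.437). Open path.

**Shape 3** — `<path>` quadratic bezier, stroke `#008000` → cut (S868, F1163). Control points (SVG): P0=(35.522,134.647), P1=(52.187,76.388), P2=(89.565,52.585); sampled at t=k/3. Machine vertices: (35.522,54.295) → (48.933,89.306) → (66.948,116.660) → (89.565,136.357). Open path.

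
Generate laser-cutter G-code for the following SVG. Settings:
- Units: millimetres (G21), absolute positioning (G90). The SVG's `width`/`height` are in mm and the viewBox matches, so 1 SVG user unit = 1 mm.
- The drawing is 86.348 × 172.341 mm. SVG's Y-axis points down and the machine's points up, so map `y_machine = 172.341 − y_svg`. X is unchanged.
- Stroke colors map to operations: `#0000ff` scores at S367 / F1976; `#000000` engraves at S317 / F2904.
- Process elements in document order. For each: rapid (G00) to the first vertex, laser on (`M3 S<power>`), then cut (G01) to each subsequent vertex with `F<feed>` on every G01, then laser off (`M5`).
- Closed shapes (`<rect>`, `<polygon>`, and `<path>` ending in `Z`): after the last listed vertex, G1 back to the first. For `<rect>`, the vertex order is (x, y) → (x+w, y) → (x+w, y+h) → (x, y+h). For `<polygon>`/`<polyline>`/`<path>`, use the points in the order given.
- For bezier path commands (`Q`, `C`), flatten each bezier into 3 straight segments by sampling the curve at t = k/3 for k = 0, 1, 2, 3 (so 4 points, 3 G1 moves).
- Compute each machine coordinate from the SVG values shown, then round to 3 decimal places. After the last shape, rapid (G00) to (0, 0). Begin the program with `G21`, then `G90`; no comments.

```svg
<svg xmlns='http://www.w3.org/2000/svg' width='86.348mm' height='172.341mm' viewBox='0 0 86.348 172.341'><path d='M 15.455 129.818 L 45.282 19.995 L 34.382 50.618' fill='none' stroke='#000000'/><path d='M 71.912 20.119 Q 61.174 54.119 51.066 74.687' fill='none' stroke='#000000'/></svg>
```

G21
G90
G00 X15.455 Y42.523
M3 S317
G01 X45.282 Y152.346 F2904
G01 X34.382 Y121.723 F2904
M5
G00 X71.912 Y152.222
M3 S317
G01 X64.823 Y131.048 F2904
G01 X57.875 Y112.858 F2904
G01 X51.066 Y97.654 F2904
M5
G00 X0.000 Y0.000

1 u = 1 mm; y_m = 172.341 − y.

[1] `<path>` open polyline, #000000→engrave S317 F2904: (15.455,42.523) → (45.282,152.346) → (34.382,121.723)

[2] `<path>` quadratic bezier, #000000→engrave S317 F2904: (71.912,152.222) → (64.823,131.048) → (57.875,112.858) → (51.066,97.654)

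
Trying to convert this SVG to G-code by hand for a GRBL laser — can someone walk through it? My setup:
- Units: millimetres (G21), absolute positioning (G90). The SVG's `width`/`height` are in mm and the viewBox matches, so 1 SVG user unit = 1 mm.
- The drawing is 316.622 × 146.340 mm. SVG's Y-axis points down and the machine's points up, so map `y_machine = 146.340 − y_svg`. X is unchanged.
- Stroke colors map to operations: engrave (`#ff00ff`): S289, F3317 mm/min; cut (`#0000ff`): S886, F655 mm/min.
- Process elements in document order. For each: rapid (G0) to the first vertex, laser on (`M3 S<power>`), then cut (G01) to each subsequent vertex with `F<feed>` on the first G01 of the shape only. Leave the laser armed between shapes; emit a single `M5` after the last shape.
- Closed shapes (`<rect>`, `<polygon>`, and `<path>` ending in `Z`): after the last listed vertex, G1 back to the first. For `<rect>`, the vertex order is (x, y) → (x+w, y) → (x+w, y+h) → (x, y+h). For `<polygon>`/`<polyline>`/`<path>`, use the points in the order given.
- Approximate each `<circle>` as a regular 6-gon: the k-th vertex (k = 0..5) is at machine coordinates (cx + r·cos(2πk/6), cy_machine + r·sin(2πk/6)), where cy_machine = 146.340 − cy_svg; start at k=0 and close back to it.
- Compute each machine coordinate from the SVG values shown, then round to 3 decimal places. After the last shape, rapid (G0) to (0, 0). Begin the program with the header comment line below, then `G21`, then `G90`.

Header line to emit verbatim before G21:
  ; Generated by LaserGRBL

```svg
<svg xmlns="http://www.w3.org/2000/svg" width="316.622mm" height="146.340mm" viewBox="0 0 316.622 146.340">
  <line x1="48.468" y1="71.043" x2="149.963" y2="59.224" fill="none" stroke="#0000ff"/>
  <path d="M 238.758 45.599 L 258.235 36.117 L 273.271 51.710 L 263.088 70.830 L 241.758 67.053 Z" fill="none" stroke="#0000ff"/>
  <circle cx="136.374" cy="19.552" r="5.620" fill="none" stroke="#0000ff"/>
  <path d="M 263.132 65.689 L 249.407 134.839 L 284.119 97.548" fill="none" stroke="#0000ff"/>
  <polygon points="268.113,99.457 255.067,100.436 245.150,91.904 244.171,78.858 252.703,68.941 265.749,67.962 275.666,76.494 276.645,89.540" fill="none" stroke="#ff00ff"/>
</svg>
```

; Generated by LaserGRBL
G21
G90
G0 X48.468 Y75.297
M3 S886
G01 X149.963 Y87.116 F655
G0 X238.758 Y100.741
M3 S886
G01 X258.235 Y110.223 F655
G01 X273.271 Y94.630
G01 X263.088 Y75.510
G01 X241.758 Y79.287
G01 X238.758 Y100.741
G0 X141.994 Y126.788
M3 S886
G01 X139.184 Y131.655 F655
G01 X133.564 Y131.655
G01 X130.754 Y126.788
G01 X133.564 Y121.921
G01 X139.184 Y121.921
G01 X141.994 Y126.788
G0 X263.132 Y80.651
M3 S886
G01 X249.407 Y11.501 F655
G01 X284.119 Y48.792
G0 X268.113 Y46.883
M3 S289
G01 X255.067 Y45.904 F3317
G01 X245.150 Y54.436
G01 X244.171 Y67.482
G01 X252.703 Y77.399
G01 X265.749 Y78.378
G01 X275.666 Y69.846
G01 X276.645 Y56.800
G01 X268.113 Y46.883
M5
G0 X0.000 Y0.000

viewBox `0 0 316.622 146.340` with mm width/height → 1 unit = 1 mm. Flip: y_m = 146.340 − y_svg.

**Shape 1** — `<line>` line segment, stroke `#0000ff` → cut (S886, F655). Machine vertices: (48.468,75.297) → (149.963,87.116). Open path.

**Shape 2** — `<path>` regular polygon, stroke `#0000ff` → cut (S886, F655). Machine vertices: (238.758,100.741) → (258.235,110.223) → (273.271,94.630) → (263.088,75.510) → (241.758,79.287) → (238.758,100.741). Closed: final G1 returns to the first vertex.

**Shape 3** — `<circle>` circle, stroke `#0000ff` → cut (S886, F655). Machine vertices: (141.994,126.788) → (139.184,131.655) → (133.564,131.655) → (130.754,126.788) → (133.564,121.921) → (139.184,121.921) → (141.994,126.788). Closed: final G1 returns to the first vertex.

**Shape 4** — `<path>` open polyline, stroke `#0000ff` → cut (S886, F655). Machine vertices: (263.132,80.651) → (249.407,11.501) → (284.119,48.792). Open path.

**Shape 5** — `<polygon>` regular polygon, stroke `#ff00ff` → engrave (S289, F3317). Machine vertices: (268.113,46.883) → (255.067,45.904) → (245.150,54.436) → (244.171,67.482) → (252.703,77.399) → (265.749,78.378) → (275.666,69.846) → (276.645,56.800) → (268.113,46.883). Closed: final G1 returns to the first vertex.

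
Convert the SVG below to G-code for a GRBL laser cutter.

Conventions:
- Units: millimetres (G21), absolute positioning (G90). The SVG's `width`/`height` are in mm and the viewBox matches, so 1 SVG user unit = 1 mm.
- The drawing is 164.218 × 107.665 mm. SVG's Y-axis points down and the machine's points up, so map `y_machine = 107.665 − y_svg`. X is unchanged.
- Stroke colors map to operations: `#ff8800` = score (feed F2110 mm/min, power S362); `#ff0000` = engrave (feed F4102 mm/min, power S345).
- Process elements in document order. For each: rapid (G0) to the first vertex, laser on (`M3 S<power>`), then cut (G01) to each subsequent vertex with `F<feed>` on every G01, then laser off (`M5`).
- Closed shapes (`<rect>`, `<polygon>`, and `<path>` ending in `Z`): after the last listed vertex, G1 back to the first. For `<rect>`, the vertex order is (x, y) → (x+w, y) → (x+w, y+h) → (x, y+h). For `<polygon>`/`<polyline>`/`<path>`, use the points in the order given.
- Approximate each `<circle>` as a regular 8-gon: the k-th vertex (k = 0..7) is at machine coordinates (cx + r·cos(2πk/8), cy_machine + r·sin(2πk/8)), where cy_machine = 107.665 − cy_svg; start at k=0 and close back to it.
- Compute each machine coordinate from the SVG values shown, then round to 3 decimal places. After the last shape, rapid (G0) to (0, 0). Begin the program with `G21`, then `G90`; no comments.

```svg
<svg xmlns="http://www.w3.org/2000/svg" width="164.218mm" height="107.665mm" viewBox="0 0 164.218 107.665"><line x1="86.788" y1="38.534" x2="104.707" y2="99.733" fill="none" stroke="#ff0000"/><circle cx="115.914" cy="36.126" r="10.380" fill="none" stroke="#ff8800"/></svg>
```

G21
G90
G0 X86.788 Y69.131
M3 S345
G01 X104.707 Y7.932 F4102
M5
G0 X126.294 Y71.539
M3 S362
G01 X123.254 Y78.879 F2110
G01 X115.914 Y81.919 F2110
G01 X108.574 Y78.879 F2110
G01 X105.534 Y71.539 F2110
G01 X108.574 Y64.199 F2110
G01 X115.914 Y61.159 F2110
G01 X123.254 Y64.199 F2110
G01 X126.294 Y71.539 F2110
M5
G0 X0.000 Y0.000

1 u = 1 mm; y_m = 107.665 − y.

[1] `<line>` line segment, #ff0000→engrave S345 F4102: (86.788,69.131) → (104.707,7.932)

[2] `<circle>` circle, #ff8800→score S362 F2110: (126.294,71.539) → (123.254,78.879) → (115.914,81.919) → (108.574,78.879) → (105.534,71.539) → (108.574,64.199) → (115.914,61.159) → (123.254,64.199) → (126.294,71.539) (closed)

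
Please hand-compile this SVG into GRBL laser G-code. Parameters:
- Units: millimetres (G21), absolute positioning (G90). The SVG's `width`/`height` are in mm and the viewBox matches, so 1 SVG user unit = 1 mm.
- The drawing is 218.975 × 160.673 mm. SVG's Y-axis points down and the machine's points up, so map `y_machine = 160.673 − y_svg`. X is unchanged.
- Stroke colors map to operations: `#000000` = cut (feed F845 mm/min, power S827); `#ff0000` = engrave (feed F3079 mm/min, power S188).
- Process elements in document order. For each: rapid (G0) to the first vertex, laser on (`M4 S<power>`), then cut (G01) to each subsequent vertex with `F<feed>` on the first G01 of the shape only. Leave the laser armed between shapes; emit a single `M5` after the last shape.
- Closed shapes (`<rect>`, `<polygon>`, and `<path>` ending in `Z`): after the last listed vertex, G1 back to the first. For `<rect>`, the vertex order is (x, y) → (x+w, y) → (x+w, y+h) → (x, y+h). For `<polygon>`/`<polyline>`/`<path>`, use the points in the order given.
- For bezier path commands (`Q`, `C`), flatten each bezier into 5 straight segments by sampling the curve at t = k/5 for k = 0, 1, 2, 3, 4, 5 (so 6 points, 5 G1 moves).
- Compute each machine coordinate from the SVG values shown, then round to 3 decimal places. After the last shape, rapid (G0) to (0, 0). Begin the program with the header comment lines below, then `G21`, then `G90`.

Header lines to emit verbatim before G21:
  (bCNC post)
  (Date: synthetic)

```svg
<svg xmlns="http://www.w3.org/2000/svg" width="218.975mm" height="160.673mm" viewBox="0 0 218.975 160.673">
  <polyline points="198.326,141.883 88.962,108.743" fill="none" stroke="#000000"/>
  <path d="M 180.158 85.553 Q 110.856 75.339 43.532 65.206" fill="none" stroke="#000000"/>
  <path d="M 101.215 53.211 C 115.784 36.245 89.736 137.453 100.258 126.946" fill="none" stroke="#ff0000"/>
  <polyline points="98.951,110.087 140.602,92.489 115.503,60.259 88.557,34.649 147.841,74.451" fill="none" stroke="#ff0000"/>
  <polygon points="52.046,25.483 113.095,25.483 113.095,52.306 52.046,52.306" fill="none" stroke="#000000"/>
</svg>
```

(bCNC post)
(Date: synthetic)
G21
G90
G0 X198.326 Y18.790
M4 S827
G01 X88.962 Y51.930 F845
G0 X180.158 Y75.120
M4 S827
G01 X152.516 Y79.202 F845
G01 X125.033 Y83.278
G01 X97.708 Y87.348
G01 X70.541 Y91.411
G01 X43.532 Y95.467
G0 X101.215 Y107.462
M4 S188
G01 X105.700 Y105.300 F3079
G01 X104.142 Y85.811
G01 X100.245 Y60.029
G01 X97.716 Y38.989
G01 X100.258 Y33.727
G0 X98.951 Y50.586
M4 S188
G01 X140.602 Y68.184 F3079
G01 X115.503 Y100.414
G01 X88.557 Y126.024
G01 X147.841 Y86.222
G0 X52.046 Y135.190
M4 S827
G01 X113.095 Y135.190 F845
G01 X113.095 Y108.367
G01 X52.046 Y108.367
G01 X52.046 Y135.190
M5
G0 X0.000 Y0.000

Since the viewBox matches the mm dimensions, user units are millimetres directly. The only transform is the Y-flip y_m = 160.673 − y_svg.

Shape 1 is a line segment drawn with `<polyline>`. Its stroke #000000 means cut at S827, F845. After flipping Y the toolpath is (198.326,18.790) → (88.962,51.930).

Shape 2 is a quadratic bezier drawn with `<path>`. Its stroke #000000 means cut at S827, F845. After flipping Y the toolpath is (180.158,75.120) → (152.516,79.202) → (125.033,83.278) → (97.708,87.348) → (70.541,91.411) → (43.532,95.467).

Shape 3 is a cubic bezier drawn with `<path>`. Its stroke #ff0000 means engrave at S188, F3079. After flipping Y the toolpath is (101.215,107.462) → (105.700,105.300) → (104.142,85.811) → (100.245,60.029) → (97.716,38.989) → (100.258,33.727).

Shape 4 is a open polyline drawn with `<polyline>`. Its stroke #ff0000 means engrave at S188, F3079. After flipping Y the toolpath is (98.951,50.586) → (140.602,68.184) → (115.503,100.414) → (88.557,126.024) → (147.841,86.222).

Shape 5 is a rectangle drawn with `<polygon>`. Its stroke #000000 means cut at S827, F845. After flipping Y the toolpath is (52.046,135.190) → (113.095,135.190) → (113.095,108.367) → (52.046,108.367) → (52.046,135.190), returning to the start.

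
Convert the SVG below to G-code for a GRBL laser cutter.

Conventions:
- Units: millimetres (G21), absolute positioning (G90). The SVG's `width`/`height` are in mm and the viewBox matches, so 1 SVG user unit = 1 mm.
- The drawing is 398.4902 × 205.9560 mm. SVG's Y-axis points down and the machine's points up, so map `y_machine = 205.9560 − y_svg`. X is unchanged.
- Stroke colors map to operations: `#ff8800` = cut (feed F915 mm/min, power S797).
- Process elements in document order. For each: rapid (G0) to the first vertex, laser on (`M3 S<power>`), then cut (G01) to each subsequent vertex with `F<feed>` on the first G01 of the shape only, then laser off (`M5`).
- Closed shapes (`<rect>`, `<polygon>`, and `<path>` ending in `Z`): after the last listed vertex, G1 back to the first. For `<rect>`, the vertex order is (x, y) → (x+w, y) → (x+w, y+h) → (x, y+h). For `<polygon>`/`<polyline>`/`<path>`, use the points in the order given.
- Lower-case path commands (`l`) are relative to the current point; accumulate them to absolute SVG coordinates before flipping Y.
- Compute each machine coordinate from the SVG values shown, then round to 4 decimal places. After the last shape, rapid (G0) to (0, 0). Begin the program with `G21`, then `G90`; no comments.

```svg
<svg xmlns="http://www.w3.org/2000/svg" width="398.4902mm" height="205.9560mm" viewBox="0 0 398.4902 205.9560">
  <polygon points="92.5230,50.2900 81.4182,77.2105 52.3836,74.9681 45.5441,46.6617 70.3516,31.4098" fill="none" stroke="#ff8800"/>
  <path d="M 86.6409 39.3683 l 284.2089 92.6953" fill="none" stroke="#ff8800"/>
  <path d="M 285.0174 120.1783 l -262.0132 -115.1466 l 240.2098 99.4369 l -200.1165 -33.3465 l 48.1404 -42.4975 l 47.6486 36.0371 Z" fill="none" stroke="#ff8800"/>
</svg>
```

G21
G90
G0 X92.5230 Y155.6660
M3 S797
G01 X81.4182 Y128.7455 F915
G01 X52.3836 Y130.9879
G01 X45.5441 Y159.2943
G01 X70.3516 Y174.5462
G01 X92.5230 Y155.6660
M5
G0 X86.6409 Y166.5877
M3 S797
G01 X370.8498 Y73.8924 F915
M5
G0 X285.0174 Y85.7777
M3 S797
G01 X23.0042 Y200.9243 F915
G01 X263.2140 Y101.4874
G01 X63.0975 Y134.8339
G01 X111.2379 Y177.3314
G01 X158.8865 Y141.2943
G01 X285.0174 Y85.7777
M5
G0 X0.0000 Y0.0000

Since the viewBox matches the mm dimensions, user units are millimetres directly. The only transform is the Y-flip y_m = 205.9560 − y_svg.

Shape 1 is a regular polygon drawn with `<polygon>`. Its stroke #ff8800 means cut at S797, F915. After flipping Y the toolpath is (92.5230,155.6660) → (81.4182,128.7455) → (52.3836,130.9879) → (45.5441,159.2943) → (70.3516,174.5462) → (92.5230,155.6660), returning to the start.

Shape 2 is a line segment drawn with `<path>`. Its stroke #ff8800 means cut at S797, F915. After flipping Y the toolpath is (86.6409,166.5877) → (370.8498,73.8924).

Shape 3 is a closed polygon drawn with `<path>`. Its stroke #ff8800 means cut at S797, F915. After flipping Y the toolpath is (285.0174,85.7777) → (23.0042,200.9243) → (263.2140,101.4874) → (63.0975,134.8339) → (111.2379,177.3314) → (158.8865,141.2943) → (285.0174,85.7777), returning to the start.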